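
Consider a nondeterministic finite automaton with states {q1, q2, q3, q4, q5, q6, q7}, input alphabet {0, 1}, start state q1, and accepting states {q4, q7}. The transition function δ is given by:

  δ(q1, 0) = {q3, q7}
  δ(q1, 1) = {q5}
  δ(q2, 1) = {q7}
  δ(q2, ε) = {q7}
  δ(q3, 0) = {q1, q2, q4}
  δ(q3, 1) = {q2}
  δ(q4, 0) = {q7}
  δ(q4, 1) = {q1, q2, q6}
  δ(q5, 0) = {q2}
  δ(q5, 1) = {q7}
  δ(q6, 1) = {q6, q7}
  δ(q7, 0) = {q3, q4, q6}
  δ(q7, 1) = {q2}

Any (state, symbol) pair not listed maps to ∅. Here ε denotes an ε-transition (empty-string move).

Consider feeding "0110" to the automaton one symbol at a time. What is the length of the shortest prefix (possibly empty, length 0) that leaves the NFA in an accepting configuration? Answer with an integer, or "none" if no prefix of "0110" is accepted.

1

Start in {q1}.
Read '0': {q1} → {q3, q7}.
None of the earlier sets intersect F, but {q3, q7} does.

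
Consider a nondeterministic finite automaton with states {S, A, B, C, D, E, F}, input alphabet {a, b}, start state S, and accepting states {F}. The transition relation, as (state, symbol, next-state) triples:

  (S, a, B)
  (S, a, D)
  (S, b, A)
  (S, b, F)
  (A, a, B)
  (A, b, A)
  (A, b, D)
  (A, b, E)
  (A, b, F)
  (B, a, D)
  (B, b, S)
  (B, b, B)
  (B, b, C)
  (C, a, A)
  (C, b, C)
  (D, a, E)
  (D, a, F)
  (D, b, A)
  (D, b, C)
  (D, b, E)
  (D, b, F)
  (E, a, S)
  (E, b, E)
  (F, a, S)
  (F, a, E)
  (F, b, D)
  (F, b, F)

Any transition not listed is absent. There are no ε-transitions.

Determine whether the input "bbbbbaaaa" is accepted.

Yes

Start in {S}.
Read 'b': S→{A, F}; now {A, F}.
Read 'b': A→{A, D, E, F}, F→{D, F}; now {A, D, E, F}.
Read 'b': A→{A, D, E, F}, D→{A, C, E, F}, E→{E}, F→{D, F}; now {A, C, D, E, F}.
Read 'b': A→{A, D, E, F}, C→{C}, D→{A, C, E, F}, E→{E}, F→{D, F}; now {A, C, D, E, F}.
Read 'b': A→{A, D, E, F}, C→{C}, D→{A, C, E, F}, E→{E}, F→{D, F}; now {A, C, D, E, F}.
Read 'a': A→{B}, C→{A}, D→{E, F}, E→{S}, F→{S, E}; now {S, A, B, E, F}.
Read 'a': S→{B, D}, A→{B}, B→{D}, E→{S}, F→{S, E}; now {S, B, D, E}.
Read 'a': S→{B, D}, B→{D}, D→{E, F}, E→{S}; now {S, B, D, E, F}.
Read 'a': S→{B, D}, B→{D}, D→{E, F}, E→{S}, F→{S, E}; now {S, B, D, E, F}.
The final set {S, B, D, E, F} contains the accepting state F.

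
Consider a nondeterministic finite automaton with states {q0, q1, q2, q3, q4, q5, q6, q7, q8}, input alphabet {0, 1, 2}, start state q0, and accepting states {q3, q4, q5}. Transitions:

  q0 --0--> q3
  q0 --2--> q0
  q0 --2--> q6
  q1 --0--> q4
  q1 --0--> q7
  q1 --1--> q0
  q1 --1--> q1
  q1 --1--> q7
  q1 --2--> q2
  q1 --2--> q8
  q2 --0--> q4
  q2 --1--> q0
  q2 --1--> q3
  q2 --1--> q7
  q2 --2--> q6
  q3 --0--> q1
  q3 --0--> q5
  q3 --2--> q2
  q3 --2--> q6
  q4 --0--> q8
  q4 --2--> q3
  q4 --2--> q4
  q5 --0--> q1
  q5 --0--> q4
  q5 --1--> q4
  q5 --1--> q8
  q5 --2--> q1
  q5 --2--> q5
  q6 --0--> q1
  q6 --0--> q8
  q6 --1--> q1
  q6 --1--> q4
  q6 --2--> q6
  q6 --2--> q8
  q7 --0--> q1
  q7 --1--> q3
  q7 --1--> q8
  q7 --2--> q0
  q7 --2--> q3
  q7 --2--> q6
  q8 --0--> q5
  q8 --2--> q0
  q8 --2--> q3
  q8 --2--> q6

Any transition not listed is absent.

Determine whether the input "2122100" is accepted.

Start in {q0}.
Read '2': {q0} → {q0, q6}.
Read '1': {q0, q6} → {q1, q4}.
Read '2': {q1, q4} → {q2, q3, q4, q8}.
Read '2': {q2, q3, q4, q8} → {q0, q2, q3, q4, q6}.
Read '1': {q0, q2, q3, q4, q6} → {q0, q1, q3, q4, q7}.
Read '0': {q0, q1, q3, q4, q7} → {q1, q3, q4, q5, q7, q8}.
Read '0': {q1, q3, q4, q5, q7, q8} → {q1, q4, q5, q7, q8}.
The final set {q1, q4, q5, q7, q8} contains the accepting states q4, q5.

Yes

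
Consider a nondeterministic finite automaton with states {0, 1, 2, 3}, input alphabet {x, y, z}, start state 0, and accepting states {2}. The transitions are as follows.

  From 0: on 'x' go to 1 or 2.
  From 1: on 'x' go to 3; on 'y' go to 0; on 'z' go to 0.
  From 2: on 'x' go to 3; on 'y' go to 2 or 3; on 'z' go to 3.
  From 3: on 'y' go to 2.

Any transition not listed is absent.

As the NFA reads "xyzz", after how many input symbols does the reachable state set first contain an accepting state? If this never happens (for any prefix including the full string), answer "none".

1

Start in {0}.
Read 'x': 0→{1, 2}; now {1, 2}.
None of the earlier sets intersect F, but {1, 2} does.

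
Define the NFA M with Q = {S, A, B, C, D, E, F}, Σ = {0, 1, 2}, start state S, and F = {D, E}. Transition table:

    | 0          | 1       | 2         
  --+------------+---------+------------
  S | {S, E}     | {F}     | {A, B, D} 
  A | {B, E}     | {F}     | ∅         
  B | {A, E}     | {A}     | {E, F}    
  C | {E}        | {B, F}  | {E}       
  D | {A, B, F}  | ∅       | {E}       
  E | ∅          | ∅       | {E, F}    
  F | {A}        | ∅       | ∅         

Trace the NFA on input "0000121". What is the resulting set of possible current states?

Start in {S}.
Read '0': {S} → {S, E}.
Read '0': {S, E} → {S, E}.
Read '0': {S, E} → {S, E}.
Read '0': {S, E} → {S, E}.
Read '1': {S, E} → {F}.
Read '2': {F} → ∅.
The set is empty and remains empty for the remaining 1 symbol.

∅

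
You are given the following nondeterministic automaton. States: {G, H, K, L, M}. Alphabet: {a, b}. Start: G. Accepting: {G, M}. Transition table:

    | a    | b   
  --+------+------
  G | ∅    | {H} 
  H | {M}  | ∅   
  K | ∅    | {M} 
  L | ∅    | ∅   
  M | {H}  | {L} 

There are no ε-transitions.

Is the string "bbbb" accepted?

No

Start in {G}.
Read 'b': G→{H}; now {H}.
Read 'b': H→∅; now ∅.
The set is empty and remains empty for the remaining 2 symbols.
The final set ∅ contains no accepting state.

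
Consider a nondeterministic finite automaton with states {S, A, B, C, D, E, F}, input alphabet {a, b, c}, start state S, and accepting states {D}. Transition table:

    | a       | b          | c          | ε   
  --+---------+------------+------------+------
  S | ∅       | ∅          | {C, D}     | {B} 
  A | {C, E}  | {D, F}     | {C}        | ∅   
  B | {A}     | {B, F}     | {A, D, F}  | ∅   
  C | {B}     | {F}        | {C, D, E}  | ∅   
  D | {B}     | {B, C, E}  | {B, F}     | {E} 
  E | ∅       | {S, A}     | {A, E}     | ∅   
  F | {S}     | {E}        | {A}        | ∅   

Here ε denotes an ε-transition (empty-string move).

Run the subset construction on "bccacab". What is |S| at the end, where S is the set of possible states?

4

Start: ε-closure({S}) = {S, B}.
Read 'b': {S, B} → {B, F}.
Read 'c': {B, F} → {A, D, E, F}.
Read 'c': {A, D, E, F} → {A, B, C, E, F}.
Read 'a': {A, B, C, E, F} → {S, A, B, C, E}.
Read 'c': {S, A, B, C, E} → {A, C, D, E, F}.
Read 'a': {A, C, D, E, F} → {S, B, C, E}.
Read 'b': {S, B, C, E} → {S, A, B, F}.
That set has 4 states.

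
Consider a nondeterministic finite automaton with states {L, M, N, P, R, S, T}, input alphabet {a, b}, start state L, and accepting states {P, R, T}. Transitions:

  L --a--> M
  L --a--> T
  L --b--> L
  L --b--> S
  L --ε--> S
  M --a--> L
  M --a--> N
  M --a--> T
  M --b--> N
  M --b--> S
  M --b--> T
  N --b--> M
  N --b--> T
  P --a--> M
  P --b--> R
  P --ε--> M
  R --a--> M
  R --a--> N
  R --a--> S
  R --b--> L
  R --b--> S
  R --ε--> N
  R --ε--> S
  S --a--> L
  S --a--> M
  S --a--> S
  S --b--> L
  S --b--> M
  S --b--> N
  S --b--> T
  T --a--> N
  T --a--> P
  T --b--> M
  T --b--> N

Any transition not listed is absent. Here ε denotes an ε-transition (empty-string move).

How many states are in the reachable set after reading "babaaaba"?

6

Start: ε-closure({L}) = {L, S}.
Read 'b': {L, S} → {L, M, N, S, T}.
Read 'a': {L, M, N, S, T} → {L, M, N, P, S, T}.
Read 'b': {L, M, N, P, S, T} → {L, M, N, R, S, T}.
Read 'a': {L, M, N, R, S, T} → {L, M, N, P, S, T}.
Read 'a': {L, M, N, P, S, T} → {L, M, N, P, S, T}.
Read 'a': {L, M, N, P, S, T} → {L, M, N, P, S, T}.
Read 'b': {L, M, N, P, S, T} → {L, M, N, R, S, T}.
Read 'a': {L, M, N, R, S, T} → {L, M, N, P, S, T}.
That set has 6 states.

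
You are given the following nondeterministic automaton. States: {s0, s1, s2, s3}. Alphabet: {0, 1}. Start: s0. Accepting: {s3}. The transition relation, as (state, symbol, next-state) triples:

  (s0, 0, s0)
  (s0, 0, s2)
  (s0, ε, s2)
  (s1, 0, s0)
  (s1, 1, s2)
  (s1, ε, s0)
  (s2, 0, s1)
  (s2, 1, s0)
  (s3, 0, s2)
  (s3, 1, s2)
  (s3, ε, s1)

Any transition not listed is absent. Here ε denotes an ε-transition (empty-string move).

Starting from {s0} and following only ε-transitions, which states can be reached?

{s0, s2}

Begin with {s0}.
ε-move s0 → s2; add s2.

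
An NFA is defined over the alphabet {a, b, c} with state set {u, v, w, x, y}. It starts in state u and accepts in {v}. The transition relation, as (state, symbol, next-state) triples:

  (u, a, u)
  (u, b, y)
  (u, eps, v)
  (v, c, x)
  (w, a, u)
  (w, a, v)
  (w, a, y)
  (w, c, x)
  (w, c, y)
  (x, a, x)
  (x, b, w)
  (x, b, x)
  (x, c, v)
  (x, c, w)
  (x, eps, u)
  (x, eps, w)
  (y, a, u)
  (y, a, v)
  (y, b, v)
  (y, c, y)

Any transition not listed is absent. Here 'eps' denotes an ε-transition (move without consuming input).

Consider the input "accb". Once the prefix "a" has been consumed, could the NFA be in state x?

No

Start: ε-closure({u}) = {u, v}.
Read 'a': u→{u}, v→∅; union {u}; ε-closure = {u, v}.
State x is not in {u, v}.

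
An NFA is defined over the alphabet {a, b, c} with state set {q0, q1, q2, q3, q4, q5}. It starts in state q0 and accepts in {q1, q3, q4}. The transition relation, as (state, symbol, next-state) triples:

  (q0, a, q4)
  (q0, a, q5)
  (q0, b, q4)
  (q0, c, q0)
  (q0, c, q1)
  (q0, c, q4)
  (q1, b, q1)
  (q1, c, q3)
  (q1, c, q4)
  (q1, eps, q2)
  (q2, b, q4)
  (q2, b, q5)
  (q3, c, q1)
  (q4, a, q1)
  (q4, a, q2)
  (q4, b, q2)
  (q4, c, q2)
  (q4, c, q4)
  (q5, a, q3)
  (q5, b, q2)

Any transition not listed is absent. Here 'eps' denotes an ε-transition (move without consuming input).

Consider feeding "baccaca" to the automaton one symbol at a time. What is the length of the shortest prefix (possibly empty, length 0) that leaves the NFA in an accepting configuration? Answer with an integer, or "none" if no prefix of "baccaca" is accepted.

1

Start in {q0}.
Read 'b': {q0} → {q4}.
None of the earlier sets intersect F, but {q4} does.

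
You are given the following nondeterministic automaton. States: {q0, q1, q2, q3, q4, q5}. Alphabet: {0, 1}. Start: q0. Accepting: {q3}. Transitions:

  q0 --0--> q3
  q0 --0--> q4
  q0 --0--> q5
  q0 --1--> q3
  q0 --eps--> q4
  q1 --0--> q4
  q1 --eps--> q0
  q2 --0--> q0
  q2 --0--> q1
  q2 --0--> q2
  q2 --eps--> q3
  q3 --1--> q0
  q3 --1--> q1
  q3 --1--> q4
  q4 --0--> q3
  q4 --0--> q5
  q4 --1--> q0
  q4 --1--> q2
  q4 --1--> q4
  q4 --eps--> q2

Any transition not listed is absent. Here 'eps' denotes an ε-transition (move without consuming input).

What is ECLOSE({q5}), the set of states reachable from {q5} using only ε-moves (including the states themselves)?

{q5}

Begin with {q5}.
No ε-moves leave this set, so the closure equals the set itself.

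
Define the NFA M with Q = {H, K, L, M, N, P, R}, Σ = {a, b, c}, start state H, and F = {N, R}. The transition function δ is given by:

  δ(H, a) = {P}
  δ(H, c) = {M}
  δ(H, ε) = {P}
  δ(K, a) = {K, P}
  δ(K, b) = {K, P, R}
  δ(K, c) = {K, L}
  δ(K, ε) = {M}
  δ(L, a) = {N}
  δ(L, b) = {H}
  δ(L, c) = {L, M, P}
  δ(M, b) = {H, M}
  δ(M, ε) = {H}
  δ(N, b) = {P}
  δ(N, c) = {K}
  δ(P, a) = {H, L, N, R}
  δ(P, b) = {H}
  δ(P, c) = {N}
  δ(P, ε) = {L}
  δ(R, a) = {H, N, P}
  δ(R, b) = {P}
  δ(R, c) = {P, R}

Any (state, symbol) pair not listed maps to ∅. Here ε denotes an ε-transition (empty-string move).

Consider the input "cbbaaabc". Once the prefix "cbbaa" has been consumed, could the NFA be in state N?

Start: ε-closure({H}) = {H, L, P}.
Read 'c': H→{M}, L→{L, M, P}, P→{N}; union {L, M, N, P}; ε-closure = {H, L, M, N, P}.
Read 'b': H→∅, L→{H}, M→{H, M}, N→{P}, P→{H}; union {H, M, P}; ε-closure = {H, L, M, P}.
Read 'b': H→∅, L→{H}, M→{H, M}, P→{H}; union {H, M}; ε-closure = {H, L, M, P}.
Read 'a': H→{P}, L→{N}, M→∅, P→{H, L, N, R}; now {H, L, N, P, R}.
Read 'a': H→{P}, L→{N}, N→∅, P→{H, L, N, R}, R→{H, N, P}; now {H, L, N, P, R}.
State N is in {H, L, N, P, R}.

Yes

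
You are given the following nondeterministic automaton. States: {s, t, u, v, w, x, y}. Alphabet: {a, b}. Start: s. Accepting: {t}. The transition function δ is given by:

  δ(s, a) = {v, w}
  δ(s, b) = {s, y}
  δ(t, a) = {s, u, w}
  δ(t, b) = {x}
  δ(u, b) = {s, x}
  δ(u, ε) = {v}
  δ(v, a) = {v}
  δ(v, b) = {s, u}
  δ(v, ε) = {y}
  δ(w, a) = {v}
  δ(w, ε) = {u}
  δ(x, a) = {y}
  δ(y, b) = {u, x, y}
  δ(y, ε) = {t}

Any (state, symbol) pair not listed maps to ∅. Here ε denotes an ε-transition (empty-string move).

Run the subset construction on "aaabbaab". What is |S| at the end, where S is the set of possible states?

6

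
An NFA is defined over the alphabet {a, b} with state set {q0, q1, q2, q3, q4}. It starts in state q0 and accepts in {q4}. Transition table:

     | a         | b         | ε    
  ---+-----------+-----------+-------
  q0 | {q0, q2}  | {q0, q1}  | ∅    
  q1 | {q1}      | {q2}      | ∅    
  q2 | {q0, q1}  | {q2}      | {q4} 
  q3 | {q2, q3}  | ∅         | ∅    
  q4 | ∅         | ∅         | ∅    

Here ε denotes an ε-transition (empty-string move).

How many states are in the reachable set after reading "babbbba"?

4

Start in {q0}.
Read 'b': q0→{q0, q1}; now {q0, q1}.
Read 'a': q0→{q0, q2}, q1→{q1}; union {q0, q1, q2}; ε-closure = {q0, q1, q2, q4}.
Read 'b': q0→{q0, q1}, q1→{q2}, q2→{q2}, q4→∅; union {q0, q1, q2}; ε-closure = {q0, q1, q2, q4}.
Read 'b': q0→{q0, q1}, q1→{q2}, q2→{q2}, q4→∅; union {q0, q1, q2}; ε-closure = {q0, q1, q2, q4}.
Read 'b': q0→{q0, q1}, q1→{q2}, q2→{q2}, q4→∅; union {q0, q1, q2}; ε-closure = {q0, q1, q2, q4}.
Read 'b': q0→{q0, q1}, q1→{q2}, q2→{q2}, q4→∅; union {q0, q1, q2}; ε-closure = {q0, q1, q2, q4}.
Read 'a': q0→{q0, q2}, q1→{q1}, q2→{q0, q1}, q4→∅; union {q0, q1, q2}; ε-closure = {q0, q1, q2, q4}.
That set has 4 states.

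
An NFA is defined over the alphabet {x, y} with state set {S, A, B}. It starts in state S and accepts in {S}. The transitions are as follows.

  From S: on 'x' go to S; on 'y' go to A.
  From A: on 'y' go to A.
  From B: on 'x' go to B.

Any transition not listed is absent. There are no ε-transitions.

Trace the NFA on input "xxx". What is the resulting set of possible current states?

Start in {S}.
Read 'x': S→{S}; now {S}.
Read 'x': S→{S}; now {S}.
Read 'x': S→{S}; now {S}.

{S}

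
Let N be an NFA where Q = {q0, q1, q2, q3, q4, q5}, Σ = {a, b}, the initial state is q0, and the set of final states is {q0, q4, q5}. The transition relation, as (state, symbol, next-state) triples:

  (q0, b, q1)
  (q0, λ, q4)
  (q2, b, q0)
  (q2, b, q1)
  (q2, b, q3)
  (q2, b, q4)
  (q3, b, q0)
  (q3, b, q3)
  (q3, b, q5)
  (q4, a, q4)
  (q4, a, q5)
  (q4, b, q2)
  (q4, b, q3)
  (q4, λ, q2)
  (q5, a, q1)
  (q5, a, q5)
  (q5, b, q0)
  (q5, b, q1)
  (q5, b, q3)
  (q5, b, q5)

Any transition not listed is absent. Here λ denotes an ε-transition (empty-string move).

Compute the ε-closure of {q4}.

Begin with {q4}.
ε-move q4 → q2; add q2.

{q2, q4}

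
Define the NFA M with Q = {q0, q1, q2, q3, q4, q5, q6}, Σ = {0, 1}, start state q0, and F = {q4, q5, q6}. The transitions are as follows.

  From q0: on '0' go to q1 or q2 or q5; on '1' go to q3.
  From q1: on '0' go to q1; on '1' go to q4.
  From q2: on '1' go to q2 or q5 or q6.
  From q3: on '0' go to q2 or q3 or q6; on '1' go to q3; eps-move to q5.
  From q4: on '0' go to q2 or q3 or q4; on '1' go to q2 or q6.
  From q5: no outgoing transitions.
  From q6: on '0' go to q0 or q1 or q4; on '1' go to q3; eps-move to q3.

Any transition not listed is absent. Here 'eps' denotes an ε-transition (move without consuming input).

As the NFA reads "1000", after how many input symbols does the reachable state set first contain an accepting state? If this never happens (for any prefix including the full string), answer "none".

Start in {q0}.
Read '1': q0→{q3}; union {q3}; ε-closure = {q3, q5}.
None of the earlier sets intersect F, but {q3, q5} does.

1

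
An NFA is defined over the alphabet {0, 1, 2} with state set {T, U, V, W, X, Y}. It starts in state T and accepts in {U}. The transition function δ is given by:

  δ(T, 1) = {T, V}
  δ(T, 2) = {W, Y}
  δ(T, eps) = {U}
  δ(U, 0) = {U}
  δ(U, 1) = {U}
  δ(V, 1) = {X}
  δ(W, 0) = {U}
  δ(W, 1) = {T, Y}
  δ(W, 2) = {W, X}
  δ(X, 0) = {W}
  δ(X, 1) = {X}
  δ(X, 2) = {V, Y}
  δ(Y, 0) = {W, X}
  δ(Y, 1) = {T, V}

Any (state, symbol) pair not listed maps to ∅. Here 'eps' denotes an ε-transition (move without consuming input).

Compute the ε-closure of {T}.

{T, U}

Begin with {T}.
ε-move T → U; add U.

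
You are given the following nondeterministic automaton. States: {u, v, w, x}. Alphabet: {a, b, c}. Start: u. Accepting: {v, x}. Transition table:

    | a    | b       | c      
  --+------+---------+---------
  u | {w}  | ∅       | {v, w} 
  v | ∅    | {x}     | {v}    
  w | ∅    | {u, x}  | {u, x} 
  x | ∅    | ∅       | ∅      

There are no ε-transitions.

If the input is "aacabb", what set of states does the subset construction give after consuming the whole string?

Start in {u}.
Read 'a': u→{w}; now {w}.
Read 'a': w→∅; now ∅.
The set is empty and remains empty for the remaining 4 symbols.

∅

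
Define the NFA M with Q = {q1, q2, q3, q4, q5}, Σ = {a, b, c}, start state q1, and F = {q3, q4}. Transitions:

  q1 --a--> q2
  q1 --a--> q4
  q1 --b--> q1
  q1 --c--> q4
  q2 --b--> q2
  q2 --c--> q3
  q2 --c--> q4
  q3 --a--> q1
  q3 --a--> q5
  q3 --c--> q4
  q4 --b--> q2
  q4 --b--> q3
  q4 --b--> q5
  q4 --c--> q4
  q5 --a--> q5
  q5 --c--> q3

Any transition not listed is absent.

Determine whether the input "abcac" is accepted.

Start in {q1}.
Read 'a': {q1} → {q2, q4}.
Read 'b': {q2, q4} → {q2, q3, q5}.
Read 'c': {q2, q3, q5} → {q3, q4}.
Read 'a': {q3, q4} → {q1, q5}.
Read 'c': {q1, q5} → {q3, q4}.
The final set {q3, q4} contains the accepting states q3, q4.

Yes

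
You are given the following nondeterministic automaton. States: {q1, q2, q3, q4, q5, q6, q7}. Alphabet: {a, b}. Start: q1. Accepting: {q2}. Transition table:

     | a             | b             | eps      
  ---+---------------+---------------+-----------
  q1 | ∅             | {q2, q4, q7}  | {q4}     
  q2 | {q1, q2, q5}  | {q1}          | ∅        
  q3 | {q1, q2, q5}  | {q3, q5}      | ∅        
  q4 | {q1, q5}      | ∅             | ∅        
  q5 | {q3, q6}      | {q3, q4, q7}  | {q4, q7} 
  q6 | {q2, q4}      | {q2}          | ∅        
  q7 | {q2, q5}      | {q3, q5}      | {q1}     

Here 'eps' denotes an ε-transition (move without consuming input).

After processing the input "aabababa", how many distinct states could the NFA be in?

Start: ε-closure({q1}) = {q1, q4}.
Read 'a': {q1, q4} → {q1, q4, q5, q7}.
Read 'a': {q1, q4, q5, q7} → {q1, q2, q3, q4, q5, q6, q7}.
Read 'b': {q1, q2, q3, q4, q5, q6, q7} → {q1, q2, q3, q4, q5, q7}.
Read 'a': {q1, q2, q3, q4, q5, q7} → {q1, q2, q3, q4, q5, q6, q7}.
Read 'b': {q1, q2, q3, q4, q5, q6, q7} → {q1, q2, q3, q4, q5, q7}.
Read 'a': {q1, q2, q3, q4, q5, q7} → {q1, q2, q3, q4, q5, q6, q7}.
Read 'b': {q1, q2, q3, q4, q5, q6, q7} → {q1, q2, q3, q4, q5, q7}.
Read 'a': {q1, q2, q3, q4, q5, q7} → {q1, q2, q3, q4, q5, q6, q7}.
That set has 7 states.

7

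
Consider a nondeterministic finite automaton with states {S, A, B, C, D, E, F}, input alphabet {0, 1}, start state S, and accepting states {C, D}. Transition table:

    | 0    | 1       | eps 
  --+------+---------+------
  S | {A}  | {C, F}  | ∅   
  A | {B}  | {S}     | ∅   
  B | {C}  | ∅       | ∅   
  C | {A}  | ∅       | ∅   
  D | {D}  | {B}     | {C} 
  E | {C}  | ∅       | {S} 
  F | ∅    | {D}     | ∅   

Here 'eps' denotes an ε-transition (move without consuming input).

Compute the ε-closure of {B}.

{B}

Begin with {B}.
No ε-moves leave this set, so the closure equals the set itself.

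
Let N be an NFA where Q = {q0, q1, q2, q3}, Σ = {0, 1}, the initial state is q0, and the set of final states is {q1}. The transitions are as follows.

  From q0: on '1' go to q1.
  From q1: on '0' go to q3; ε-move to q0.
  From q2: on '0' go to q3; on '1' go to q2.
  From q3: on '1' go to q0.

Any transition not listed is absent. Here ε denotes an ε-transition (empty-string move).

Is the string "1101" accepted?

Start in {q0}.
Read '1': q0→{q1}; union {q1}; ε-closure = {q0, q1}.
Read '1': q0→{q1}, q1→∅; union {q1}; ε-closure = {q0, q1}.
Read '0': q0→∅, q1→{q3}; now {q3}.
Read '1': q3→{q0}; now {q0}.
The final set {q0} contains no accepting state.

No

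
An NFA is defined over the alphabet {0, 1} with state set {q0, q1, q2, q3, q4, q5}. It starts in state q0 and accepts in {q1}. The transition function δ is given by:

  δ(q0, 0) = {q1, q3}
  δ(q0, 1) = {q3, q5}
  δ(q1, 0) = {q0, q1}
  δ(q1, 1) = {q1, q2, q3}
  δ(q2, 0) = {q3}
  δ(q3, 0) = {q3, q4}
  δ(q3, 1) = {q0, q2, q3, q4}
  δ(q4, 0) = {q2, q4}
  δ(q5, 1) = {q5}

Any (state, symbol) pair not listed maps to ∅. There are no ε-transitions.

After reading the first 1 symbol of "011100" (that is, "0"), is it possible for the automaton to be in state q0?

No

Start in {q0}.
Read '0': q0→{q1, q3}; now {q1, q3}.
State q0 is not in {q1, q3}.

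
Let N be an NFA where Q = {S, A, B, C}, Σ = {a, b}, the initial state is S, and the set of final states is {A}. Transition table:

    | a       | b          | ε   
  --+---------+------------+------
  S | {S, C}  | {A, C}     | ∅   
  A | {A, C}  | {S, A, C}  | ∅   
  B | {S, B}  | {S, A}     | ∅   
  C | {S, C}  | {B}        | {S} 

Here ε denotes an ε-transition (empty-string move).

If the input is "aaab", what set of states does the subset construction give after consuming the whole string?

{S, A, B, C}

Start in {S}.
Read 'a': {S} → {S, C}.
Read 'a': {S, C} → {S, C}.
Read 'a': {S, C} → {S, C}.
Read 'b': {S, C} → {S, A, B, C}.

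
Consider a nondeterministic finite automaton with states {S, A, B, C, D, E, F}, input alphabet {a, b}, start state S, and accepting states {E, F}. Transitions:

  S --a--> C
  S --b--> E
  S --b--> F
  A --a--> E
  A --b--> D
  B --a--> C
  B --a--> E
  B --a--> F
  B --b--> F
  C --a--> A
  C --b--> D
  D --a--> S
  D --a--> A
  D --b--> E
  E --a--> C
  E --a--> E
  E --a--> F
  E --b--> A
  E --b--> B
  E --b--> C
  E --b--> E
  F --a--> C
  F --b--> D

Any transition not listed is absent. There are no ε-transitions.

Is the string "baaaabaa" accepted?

Yes

Start in {S}.
Read 'b': S→{E, F}; now {E, F}.
Read 'a': E→{C, E, F}, F→{C}; now {C, E, F}.
Read 'a': C→{A}, E→{C, E, F}, F→{C}; now {A, C, E, F}.
Read 'a': A→{E}, C→{A}, E→{C, E, F}, F→{C}; now {A, C, E, F}.
Read 'a': A→{E}, C→{A}, E→{C, E, F}, F→{C}; now {A, C, E, F}.
Read 'b': A→{D}, C→{D}, E→{A, B, C, E}, F→{D}; now {A, B, C, D, E}.
Read 'a': A→{E}, B→{C, E, F}, C→{A}, D→{S, A}, E→{C, E, F}; now {S, A, C, E, F}.
Read 'a': S→{C}, A→{E}, C→{A}, E→{C, E, F}, F→{C}; now {A, C, E, F}.
The final set {A, C, E, F} contains the accepting states E, F.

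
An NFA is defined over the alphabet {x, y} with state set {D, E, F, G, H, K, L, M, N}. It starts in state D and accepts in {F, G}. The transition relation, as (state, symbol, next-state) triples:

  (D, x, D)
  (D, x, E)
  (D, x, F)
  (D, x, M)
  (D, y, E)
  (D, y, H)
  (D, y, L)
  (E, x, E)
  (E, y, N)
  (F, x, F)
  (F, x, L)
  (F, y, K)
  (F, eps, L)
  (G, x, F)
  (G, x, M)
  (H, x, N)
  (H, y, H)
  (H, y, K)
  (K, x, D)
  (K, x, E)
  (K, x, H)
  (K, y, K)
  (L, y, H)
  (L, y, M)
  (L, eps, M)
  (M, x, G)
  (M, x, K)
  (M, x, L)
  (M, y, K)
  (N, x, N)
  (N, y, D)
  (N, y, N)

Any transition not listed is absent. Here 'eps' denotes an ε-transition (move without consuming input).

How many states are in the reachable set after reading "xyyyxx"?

9

Start in {D}.
Read 'x': {D} → {D, E, F, L, M}.
Read 'y': {D, E, F, L, M} → {E, H, K, L, M, N}.
Read 'y': {E, H, K, L, M, N} → {D, H, K, M, N}.
Read 'y': {D, H, K, M, N} → {D, E, H, K, L, M, N}.
Read 'x': {D, E, H, K, L, M, N} → {D, E, F, G, H, K, L, M, N}.
Read 'x': {D, E, F, G, H, K, L, M, N} → {D, E, F, G, H, K, L, M, N}.
That set has 9 states.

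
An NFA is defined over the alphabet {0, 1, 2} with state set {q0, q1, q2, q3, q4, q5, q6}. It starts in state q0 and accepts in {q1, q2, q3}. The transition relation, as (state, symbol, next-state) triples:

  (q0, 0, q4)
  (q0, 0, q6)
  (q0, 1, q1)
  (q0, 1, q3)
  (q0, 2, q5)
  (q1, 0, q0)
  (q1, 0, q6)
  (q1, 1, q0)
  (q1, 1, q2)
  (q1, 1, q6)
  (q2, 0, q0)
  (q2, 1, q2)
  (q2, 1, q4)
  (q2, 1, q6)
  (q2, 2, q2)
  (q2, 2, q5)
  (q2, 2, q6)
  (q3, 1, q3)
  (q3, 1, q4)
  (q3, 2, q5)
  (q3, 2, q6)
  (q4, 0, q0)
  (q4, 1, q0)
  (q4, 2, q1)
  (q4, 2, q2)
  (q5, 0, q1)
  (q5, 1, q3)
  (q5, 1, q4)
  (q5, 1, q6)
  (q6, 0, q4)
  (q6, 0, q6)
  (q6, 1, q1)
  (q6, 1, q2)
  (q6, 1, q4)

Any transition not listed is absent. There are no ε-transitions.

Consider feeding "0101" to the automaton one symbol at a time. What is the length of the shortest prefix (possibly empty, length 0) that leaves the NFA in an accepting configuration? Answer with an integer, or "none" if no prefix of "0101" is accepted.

Start in {q0}.
Read '0': q0→{q4, q6}; now {q4, q6}.
Read '1': q4→{q0}, q6→{q1, q2, q4}; now {q0, q1, q2, q4}.
None of the earlier sets intersect F, but {q0, q1, q2, q4} does.

2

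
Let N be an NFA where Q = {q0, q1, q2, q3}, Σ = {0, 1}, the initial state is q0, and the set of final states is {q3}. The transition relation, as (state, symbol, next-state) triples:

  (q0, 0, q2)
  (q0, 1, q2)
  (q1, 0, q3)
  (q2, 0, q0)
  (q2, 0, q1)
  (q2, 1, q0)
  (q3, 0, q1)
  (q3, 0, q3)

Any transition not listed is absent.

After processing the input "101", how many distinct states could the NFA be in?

1

Start in {q0}.
Read '1': {q0} → {q2}.
Read '0': {q2} → {q0, q1}.
Read '1': {q0, q1} → {q2}.
That set has 1 state.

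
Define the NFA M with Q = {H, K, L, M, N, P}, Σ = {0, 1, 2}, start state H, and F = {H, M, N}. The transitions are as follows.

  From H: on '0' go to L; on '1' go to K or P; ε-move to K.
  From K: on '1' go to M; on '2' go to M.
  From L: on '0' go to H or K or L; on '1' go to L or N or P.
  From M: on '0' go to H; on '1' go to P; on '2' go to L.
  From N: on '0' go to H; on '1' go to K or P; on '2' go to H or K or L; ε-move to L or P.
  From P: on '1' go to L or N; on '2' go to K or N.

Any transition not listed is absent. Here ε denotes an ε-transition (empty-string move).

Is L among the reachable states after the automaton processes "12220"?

Yes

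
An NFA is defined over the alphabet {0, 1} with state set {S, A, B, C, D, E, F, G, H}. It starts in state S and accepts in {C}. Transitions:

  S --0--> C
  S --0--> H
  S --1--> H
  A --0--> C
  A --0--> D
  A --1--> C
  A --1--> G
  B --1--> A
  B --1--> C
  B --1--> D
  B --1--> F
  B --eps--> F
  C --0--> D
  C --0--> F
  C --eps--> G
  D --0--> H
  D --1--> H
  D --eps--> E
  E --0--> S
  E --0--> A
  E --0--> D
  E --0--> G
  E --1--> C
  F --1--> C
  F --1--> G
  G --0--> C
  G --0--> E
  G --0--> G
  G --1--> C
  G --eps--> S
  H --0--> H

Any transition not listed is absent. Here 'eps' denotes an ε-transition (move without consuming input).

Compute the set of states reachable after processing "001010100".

{S, A, C, D, E, F, G, H}

Start in {S}.
Read '0': {S} → {S, C, G, H}.
Read '0': {S, C, G, H} → {S, C, D, E, F, G, H}.
Read '1': {S, C, D, E, F, G, H} → {S, C, G, H}.
Read '0': {S, C, G, H} → {S, C, D, E, F, G, H}.
Read '1': {S, C, D, E, F, G, H} → {S, C, G, H}.
Read '0': {S, C, G, H} → {S, C, D, E, F, G, H}.
Read '1': {S, C, D, E, F, G, H} → {S, C, G, H}.
Read '0': {S, C, G, H} → {S, C, D, E, F, G, H}.
Read '0': {S, C, D, E, F, G, H} → {S, A, C, D, E, F, G, H}.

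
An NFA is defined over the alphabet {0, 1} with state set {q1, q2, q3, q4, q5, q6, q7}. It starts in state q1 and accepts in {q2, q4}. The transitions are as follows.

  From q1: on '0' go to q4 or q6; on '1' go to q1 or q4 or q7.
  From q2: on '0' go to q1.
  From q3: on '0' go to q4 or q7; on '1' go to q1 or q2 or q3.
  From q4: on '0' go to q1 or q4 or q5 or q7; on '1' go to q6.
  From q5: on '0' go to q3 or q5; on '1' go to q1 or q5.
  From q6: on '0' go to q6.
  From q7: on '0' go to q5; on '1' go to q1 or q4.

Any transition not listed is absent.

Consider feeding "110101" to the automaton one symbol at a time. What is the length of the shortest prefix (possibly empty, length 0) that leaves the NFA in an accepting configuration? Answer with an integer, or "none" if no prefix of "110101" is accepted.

Start in {q1}.
Read '1': q1→{q1, q4, q7}; now {q1, q4, q7}.
None of the earlier sets intersect F, but {q1, q4, q7} does.

1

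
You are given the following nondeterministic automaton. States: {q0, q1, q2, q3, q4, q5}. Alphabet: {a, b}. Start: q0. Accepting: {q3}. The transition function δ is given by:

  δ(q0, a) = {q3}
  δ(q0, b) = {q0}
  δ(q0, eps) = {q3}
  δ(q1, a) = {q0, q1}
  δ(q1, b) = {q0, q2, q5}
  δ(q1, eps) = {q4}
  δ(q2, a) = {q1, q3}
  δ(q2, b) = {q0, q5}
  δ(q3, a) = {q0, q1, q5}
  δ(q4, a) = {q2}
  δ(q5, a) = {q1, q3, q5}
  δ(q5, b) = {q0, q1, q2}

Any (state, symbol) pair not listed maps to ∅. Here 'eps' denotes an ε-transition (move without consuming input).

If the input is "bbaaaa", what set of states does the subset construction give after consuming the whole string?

Start: ε-closure({q0}) = {q0, q3}.
Read 'b': q0→{q0}, q3→∅; union {q0}; ε-closure = {q0, q3}.
Read 'b': q0→{q0}, q3→∅; union {q0}; ε-closure = {q0, q3}.
Read 'a': q0→{q3}, q3→{q0, q1, q5}; union {q0, q1, q3, q5}; ε-closure = {q0, q1, q3, q4, q5}.
Read 'a': q0→{q3}, q1→{q0, q1}, q3→{q0, q1, q5}, q4→{q2}, q5→{q1, q3, q5}; union {q0, q1, q2, q3, q5}; ε-closure = {q0, q1, q2, q3, q4, q5}.
Read 'a': q0→{q3}, q1→{q0, q1}, q2→{q1, q3}, q3→{q0, q1, q5}, q4→{q2}, q5→{q1, q3, q5}; union {q0, q1, q2, q3, q5}; ε-closure = {q0, q1, q2, q3, q4, q5}.
Read 'a': q0→{q3}, q1→{q0, q1}, q2→{q1, q3}, q3→{q0, q1, q5}, q4→{q2}, q5→{q1, q3, q5}; union {q0, q1, q2, q3, q5}; ε-closure = {q0, q1, q2, q3, q4, q5}.

{q0, q1, q2, q3, q4, q5}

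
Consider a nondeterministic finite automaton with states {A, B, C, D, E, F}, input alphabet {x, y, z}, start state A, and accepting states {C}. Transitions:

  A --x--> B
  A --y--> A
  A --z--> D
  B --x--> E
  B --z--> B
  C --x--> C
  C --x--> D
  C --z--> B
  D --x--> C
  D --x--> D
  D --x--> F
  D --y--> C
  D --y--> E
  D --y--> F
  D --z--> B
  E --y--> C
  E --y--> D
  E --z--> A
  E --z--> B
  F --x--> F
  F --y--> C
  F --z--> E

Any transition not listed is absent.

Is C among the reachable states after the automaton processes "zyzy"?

Start in {A}.
Read 'z': A→{D}; now {D}.
Read 'y': D→{C, E, F}; now {C, E, F}.
Read 'z': C→{B}, E→{A, B}, F→{E}; now {A, B, E}.
Read 'y': A→{A}, B→∅, E→{C, D}; now {A, C, D}.
State C is in {A, C, D}.

Yes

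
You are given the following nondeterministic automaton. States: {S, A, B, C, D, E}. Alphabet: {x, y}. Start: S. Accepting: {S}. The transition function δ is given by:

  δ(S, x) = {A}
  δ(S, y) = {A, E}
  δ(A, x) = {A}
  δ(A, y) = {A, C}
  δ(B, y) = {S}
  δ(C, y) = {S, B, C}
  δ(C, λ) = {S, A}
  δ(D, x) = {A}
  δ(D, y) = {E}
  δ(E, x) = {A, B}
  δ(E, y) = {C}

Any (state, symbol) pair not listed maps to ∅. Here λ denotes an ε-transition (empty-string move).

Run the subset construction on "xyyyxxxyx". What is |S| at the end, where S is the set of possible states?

1

Start in {S}.
Read 'x': S→{A}; now {A}.
Read 'y': A→{A, C}; union {A, C}; ε-closure = {S, A, C}.
Read 'y': S→{A, E}, A→{A, C}, C→{S, B, C}; now {S, A, B, C, E}.
Read 'y': S→{A, E}, A→{A, C}, B→{S}, C→{S, B, C}, E→{C}; now {S, A, B, C, E}.
Read 'x': S→{A}, A→{A}, B→∅, C→∅, E→{A, B}; now {A, B}.
Read 'x': A→{A}, B→∅; now {A}.
Read 'x': A→{A}; now {A}.
Read 'y': A→{A, C}; union {A, C}; ε-closure = {S, A, C}.
Read 'x': S→{A}, A→{A}, C→∅; now {A}.
That set has 1 state.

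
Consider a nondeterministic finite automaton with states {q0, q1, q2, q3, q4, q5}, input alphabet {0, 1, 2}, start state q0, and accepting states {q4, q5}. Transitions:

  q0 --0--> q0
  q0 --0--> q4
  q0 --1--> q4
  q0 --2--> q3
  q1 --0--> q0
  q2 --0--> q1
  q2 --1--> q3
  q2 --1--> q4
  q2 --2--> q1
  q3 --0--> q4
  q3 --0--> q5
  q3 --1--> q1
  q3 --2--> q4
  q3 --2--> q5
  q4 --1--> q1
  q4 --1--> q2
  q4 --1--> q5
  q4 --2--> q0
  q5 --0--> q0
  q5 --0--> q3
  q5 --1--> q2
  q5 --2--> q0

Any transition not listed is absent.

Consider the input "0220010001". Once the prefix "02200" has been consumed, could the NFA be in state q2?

No

Start in {q0}.
Read '0': q0→{q0, q4}; now {q0, q4}.
Read '2': q0→{q3}, q4→{q0}; now {q0, q3}.
Read '2': q0→{q3}, q3→{q4, q5}; now {q3, q4, q5}.
Read '0': q3→{q4, q5}, q4→∅, q5→{q0, q3}; now {q0, q3, q4, q5}.
Read '0': q0→{q0, q4}, q3→{q4, q5}, q4→∅, q5→{q0, q3}; now {q0, q3, q4, q5}.
State q2 is not in {q0, q3, q4, q5}.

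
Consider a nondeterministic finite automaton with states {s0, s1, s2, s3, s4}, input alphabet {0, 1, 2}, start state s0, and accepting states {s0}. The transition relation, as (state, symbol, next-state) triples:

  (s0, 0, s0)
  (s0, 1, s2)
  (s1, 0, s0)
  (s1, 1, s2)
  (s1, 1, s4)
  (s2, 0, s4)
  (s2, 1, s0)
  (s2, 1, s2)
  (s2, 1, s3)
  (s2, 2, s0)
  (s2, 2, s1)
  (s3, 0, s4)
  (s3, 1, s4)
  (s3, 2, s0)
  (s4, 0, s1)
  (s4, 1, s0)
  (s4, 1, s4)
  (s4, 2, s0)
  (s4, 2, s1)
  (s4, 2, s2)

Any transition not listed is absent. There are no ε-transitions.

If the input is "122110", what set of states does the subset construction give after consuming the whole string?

Start in {s0}.
Read '1': {s0} → {s2}.
Read '2': {s2} → {s0, s1}.
Read '2': {s0, s1} → ∅.
The set is empty and remains empty for the remaining 3 symbols.

∅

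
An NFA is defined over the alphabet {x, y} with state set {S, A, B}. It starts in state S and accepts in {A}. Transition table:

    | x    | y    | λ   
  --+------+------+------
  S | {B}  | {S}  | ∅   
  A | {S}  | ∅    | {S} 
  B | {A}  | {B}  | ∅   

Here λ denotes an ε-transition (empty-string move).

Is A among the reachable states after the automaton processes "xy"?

No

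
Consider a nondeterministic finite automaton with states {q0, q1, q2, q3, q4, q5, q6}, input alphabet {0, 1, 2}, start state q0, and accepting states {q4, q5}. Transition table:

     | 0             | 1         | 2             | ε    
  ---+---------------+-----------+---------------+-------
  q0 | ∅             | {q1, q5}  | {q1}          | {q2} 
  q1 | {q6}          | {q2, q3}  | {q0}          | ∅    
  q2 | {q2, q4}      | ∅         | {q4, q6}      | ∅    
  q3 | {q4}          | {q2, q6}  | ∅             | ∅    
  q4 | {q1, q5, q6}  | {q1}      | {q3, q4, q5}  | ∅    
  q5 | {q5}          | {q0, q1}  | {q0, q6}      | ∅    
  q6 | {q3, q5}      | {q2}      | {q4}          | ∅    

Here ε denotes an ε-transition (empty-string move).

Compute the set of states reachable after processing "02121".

Start: ε-closure({q0}) = {q0, q2}.
Read '0': {q0, q2} → {q2, q4}.
Read '2': {q2, q4} → {q3, q4, q5, q6}.
Read '1': {q3, q4, q5, q6} → {q0, q1, q2, q6}.
Read '2': {q0, q1, q2, q6} → {q0, q1, q2, q4, q6}.
Read '1': {q0, q1, q2, q4, q6} → {q1, q2, q3, q5}.

{q1, q2, q3, q5}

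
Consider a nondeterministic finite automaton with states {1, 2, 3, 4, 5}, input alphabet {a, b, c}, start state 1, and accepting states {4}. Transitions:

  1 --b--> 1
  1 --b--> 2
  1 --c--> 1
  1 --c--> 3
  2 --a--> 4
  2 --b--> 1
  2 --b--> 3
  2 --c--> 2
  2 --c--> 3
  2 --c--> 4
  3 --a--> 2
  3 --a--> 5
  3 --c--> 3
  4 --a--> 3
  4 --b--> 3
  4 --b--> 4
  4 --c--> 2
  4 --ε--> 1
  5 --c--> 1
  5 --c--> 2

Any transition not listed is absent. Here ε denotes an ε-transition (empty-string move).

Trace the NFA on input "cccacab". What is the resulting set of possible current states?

{1, 2, 3, 4}

Start in {1}.
Read 'c': 1→{1, 3}; now {1, 3}.
Read 'c': 1→{1, 3}, 3→{3}; now {1, 3}.
Read 'c': 1→{1, 3}, 3→{3}; now {1, 3}.
Read 'a': 1→∅, 3→{2, 5}; now {2, 5}.
Read 'c': 2→{2, 3, 4}, 5→{1, 2}; now {1, 2, 3, 4}.
Read 'a': 1→∅, 2→{4}, 3→{2, 5}, 4→{3}; union {2, 3, 4, 5}; ε-closure = {1, 2, 3, 4, 5}.
Read 'b': 1→{1, 2}, 2→{1, 3}, 3→∅, 4→{3, 4}, 5→∅; now {1, 2, 3, 4}.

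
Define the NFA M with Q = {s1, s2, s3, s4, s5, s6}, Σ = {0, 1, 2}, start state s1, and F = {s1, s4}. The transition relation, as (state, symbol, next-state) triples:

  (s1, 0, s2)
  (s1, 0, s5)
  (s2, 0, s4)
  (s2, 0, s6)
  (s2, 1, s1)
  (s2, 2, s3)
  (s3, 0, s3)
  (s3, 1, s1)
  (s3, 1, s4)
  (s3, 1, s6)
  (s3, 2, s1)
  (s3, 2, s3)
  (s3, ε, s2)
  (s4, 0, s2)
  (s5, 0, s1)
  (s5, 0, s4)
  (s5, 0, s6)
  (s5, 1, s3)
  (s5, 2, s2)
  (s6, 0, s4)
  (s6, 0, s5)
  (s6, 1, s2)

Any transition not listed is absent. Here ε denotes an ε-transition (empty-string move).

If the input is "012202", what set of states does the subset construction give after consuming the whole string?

{s1, s2, s3}

Start in {s1}.
Read '0': {s1} → {s2, s5}.
Read '1': {s2, s5} → {s1, s2, s3}.
Read '2': {s1, s2, s3} → {s1, s2, s3}.
Read '2': {s1, s2, s3} → {s1, s2, s3}.
Read '0': {s1, s2, s3} → {s2, s3, s4, s5, s6}.
Read '2': {s2, s3, s4, s5, s6} → {s1, s2, s3}.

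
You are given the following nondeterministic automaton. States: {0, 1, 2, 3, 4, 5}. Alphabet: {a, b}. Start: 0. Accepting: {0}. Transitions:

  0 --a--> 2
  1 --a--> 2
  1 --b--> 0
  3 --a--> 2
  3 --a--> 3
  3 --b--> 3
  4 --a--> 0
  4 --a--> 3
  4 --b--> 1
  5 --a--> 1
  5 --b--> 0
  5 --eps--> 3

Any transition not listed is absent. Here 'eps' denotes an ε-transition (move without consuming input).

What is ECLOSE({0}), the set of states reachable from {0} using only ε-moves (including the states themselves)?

Begin with {0}.
No ε-moves leave this set, so the closure equals the set itself.

{0}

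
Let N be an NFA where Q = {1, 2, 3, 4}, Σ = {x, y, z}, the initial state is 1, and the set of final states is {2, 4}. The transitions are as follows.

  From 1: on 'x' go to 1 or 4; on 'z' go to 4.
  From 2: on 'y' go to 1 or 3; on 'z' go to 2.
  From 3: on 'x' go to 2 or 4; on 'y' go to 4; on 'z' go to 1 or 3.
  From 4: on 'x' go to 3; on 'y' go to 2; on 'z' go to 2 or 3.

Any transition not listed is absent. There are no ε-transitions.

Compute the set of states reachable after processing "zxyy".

{2}

Start in {1}.
Read 'z': 1→{4}; now {4}.
Read 'x': 4→{3}; now {3}.
Read 'y': 3→{4}; now {4}.
Read 'y': 4→{2}; now {2}.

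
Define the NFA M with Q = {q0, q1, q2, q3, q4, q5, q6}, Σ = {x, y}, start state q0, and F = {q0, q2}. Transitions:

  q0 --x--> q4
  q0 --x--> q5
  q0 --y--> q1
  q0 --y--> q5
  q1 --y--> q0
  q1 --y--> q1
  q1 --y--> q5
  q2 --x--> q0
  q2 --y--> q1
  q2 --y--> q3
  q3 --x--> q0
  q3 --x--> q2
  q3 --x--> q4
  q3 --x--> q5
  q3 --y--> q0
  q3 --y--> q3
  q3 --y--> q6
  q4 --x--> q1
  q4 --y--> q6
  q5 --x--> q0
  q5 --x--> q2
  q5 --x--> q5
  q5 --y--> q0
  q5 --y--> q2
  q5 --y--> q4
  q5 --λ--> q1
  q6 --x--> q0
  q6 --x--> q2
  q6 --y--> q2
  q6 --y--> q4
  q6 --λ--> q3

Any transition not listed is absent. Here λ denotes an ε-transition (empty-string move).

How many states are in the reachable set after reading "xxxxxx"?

5

Start in {q0}.
Read 'x': q0→{q4, q5}; union {q4, q5}; ε-closure = {q1, q4, q5}.
Read 'x': q1→∅, q4→{q1}, q5→{q0, q2, q5}; now {q0, q1, q2, q5}.
Read 'x': q0→{q4, q5}, q1→∅, q2→{q0}, q5→{q0, q2, q5}; union {q0, q2, q4, q5}; ε-closure = {q0, q1, q2, q4, q5}.
Read 'x': q0→{q4, q5}, q1→∅, q2→{q0}, q4→{q1}, q5→{q0, q2, q5}; now {q0, q1, q2, q4, q5}.
Read 'x': q0→{q4, q5}, q1→∅, q2→{q0}, q4→{q1}, q5→{q0, q2, q5}; now {q0, q1, q2, q4, q5}.
Read 'x': q0→{q4, q5}, q1→∅, q2→{q0}, q4→{q1}, q5→{q0, q2, q5}; now {q0, q1, q2, q4, q5}.
That set has 5 states.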